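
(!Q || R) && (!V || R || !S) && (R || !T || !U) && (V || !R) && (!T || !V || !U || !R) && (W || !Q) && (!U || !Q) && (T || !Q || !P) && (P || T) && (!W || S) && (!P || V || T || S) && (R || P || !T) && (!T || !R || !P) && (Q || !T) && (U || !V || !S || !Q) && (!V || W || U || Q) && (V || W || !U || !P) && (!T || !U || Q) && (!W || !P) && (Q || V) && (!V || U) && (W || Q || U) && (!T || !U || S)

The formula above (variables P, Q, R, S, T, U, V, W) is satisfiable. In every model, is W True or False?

Suppose W = true.
From the singleton clause (S), S = true.
From the singleton clause (!P), P = false.
From the singleton clause (T), T = true.
From the singleton clause (R), R = true.
From the singleton clause (V), V = true.
From the singleton clause (!U), U = false.
Now (U) is unsatisfied and unit — conflict.
So every satisfying assignment has W = False.

False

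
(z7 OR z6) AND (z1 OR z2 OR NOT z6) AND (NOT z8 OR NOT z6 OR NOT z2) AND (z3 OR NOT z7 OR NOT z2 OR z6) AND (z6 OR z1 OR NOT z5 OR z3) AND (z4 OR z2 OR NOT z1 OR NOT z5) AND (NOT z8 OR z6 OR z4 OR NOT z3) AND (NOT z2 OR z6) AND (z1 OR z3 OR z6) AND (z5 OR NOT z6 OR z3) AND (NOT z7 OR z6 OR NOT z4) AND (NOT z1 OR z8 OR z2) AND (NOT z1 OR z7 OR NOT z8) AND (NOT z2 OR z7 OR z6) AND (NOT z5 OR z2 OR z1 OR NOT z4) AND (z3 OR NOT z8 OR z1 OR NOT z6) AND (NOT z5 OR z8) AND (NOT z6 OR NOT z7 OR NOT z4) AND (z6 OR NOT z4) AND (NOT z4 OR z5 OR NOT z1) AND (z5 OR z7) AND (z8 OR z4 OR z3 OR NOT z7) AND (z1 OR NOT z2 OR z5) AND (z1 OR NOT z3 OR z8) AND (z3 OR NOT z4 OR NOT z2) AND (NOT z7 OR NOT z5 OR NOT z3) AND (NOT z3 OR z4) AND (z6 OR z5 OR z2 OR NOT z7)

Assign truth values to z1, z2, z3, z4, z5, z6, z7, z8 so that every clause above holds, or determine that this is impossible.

Try z7 = true.
Try z2 = false.
Try z1 = true.
(z8) alone gives z8 = true.
Try z4 = true.
(z6) alone gives z6 = true.
Now (NOT z6) is unsatisfied and unit — conflict.
That branch fails; take z4 = false instead.
(NOT z5) alone gives z5 = false.
(NOT z3) alone gives z3 = false.
(NOT z6) alone gives z6 = false.
Now (z6) is unsatisfied and unit — conflict.
Both values of z4 lead to a conflict.
That branch fails; take z1 = false instead.
(NOT z6) alone gives z6 = false.
(z3) alone gives z3 = true.
(NOT z4) alone gives z4 = false.
Now (z4) is unsatisfied and unit — conflict.
Both values of z1 lead to a conflict.
That branch fails; take z2 = true instead.
(z6) alone gives z6 = true.
(NOT z8) alone gives z8 = false.
(NOT z5) alone gives z5 = false.
(z3) alone gives z3 = true.
(NOT z4) alone gives z4 = false.
Now (z4) is unsatisfied and unit — conflict.
Both values of z2 lead to a conflict.
That branch fails; take z7 = false instead.
(z6) alone gives z6 = true.
(z5) alone gives z5 = true.
(z8) alone gives z8 = true.
(NOT z2) alone gives z2 = false.
(z1) alone gives z1 = true.
Now (NOT z1) is unsatisfied and unit — conflict.
Both values of z7 lead to a conflict.

UNSATISFIABLE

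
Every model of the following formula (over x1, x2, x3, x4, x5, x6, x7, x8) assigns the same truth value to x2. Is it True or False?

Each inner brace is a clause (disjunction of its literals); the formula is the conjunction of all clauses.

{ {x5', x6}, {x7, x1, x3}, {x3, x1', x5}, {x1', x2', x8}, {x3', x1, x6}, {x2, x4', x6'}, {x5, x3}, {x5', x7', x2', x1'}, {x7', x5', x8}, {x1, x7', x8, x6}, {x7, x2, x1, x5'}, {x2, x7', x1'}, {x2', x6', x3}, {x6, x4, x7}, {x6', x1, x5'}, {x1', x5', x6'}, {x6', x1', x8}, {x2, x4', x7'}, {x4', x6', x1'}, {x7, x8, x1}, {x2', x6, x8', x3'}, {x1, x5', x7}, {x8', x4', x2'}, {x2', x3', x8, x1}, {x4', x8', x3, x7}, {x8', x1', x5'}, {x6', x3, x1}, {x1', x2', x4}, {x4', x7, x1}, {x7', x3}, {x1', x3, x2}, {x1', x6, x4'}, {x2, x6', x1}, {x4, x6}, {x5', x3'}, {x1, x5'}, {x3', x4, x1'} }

True

Suppose x2 = 0.
Try x5 = 0.
From the singleton clause (x3), x3 = 1.
Try x1 = 1.
From the singleton clause (x7'), x7 = 0.
From the singleton clause (x4), x4 = 1.
From the singleton clause (x6'), x6 = 0.
But (x6) is also a unit clause — contradiction.
That branch fails; take x1 = 0 instead.
From the singleton clause (x6), x6 = 1.
But (x6') is also a unit clause — contradiction.
Neither x1 = 1 nor x1 = 0 works.
That branch fails; take x5 = 1 instead.
From the singleton clause (x6), x6 = 1.
From the singleton clause (x4'), x4 = 0.
From the singleton clause (x1), x1 = 1.
But (x1') is also a unit clause — contradiction.
Neither x5 = 1 nor x5 = 0 works.
So every satisfying assignment has x2 = True.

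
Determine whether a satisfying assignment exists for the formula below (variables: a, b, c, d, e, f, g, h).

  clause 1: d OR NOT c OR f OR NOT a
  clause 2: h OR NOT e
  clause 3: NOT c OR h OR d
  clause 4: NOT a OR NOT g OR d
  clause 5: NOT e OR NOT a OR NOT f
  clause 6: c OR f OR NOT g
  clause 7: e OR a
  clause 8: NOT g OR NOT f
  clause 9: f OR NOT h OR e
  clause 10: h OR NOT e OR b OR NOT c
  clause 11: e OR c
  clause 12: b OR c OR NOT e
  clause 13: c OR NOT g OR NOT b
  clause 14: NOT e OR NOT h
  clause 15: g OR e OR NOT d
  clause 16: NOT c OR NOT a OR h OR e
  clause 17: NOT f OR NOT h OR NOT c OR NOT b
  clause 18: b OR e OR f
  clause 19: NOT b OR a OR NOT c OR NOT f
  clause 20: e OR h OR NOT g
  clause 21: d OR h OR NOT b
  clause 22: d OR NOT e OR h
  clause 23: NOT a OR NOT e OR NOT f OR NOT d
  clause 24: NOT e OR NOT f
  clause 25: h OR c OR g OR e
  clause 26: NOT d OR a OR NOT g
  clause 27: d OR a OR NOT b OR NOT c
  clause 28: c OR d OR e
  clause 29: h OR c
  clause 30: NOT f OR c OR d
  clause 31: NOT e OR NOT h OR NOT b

Case h = true:
Unit clause (NOT e) forces e = false.
Unit clause (a) forces a = true.
Unit clause (f) forces f = true.
Unit clause (NOT g) forces g = false.
Unit clause (c) forces c = true.
Unit clause (NOT d) forces d = false.
Unit clause (NOT b) forces b = false.
This assignment satisfies each clause.
A satisfying assignment: a=true; b=false; c=true; d=false; e=false; f=true; g=false; h=true.

Satisfiable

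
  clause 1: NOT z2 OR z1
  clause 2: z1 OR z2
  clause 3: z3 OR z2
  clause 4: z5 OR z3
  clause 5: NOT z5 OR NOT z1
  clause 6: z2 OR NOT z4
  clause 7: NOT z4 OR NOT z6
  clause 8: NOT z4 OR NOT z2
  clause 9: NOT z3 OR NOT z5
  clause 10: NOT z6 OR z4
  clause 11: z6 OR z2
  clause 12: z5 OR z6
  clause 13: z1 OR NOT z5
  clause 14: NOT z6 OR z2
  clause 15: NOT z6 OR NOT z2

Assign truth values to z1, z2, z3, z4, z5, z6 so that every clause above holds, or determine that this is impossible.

Try z2 = false.
From the singleton clause (z1), z1 = true.
From the singleton clause (z3), z3 = true.
From the singleton clause (NOT z5), z5 = false.
From the singleton clause (NOT z4), z4 = false.
From the singleton clause (NOT z6), z6 = false.
But (z6) is also a unit clause — contradiction.
Backtrack on z2: now try z2 = true.
From the singleton clause (z1), z1 = true.
From the singleton clause (NOT z5), z5 = false.
From the singleton clause (z3), z3 = true.
From the singleton clause (NOT z4), z4 = false.
From the singleton clause (NOT z6), z6 = false.
But (z6) is also a unit clause — contradiction.
Neither z2 = true nor z2 = false works.

UNSATISFIABLE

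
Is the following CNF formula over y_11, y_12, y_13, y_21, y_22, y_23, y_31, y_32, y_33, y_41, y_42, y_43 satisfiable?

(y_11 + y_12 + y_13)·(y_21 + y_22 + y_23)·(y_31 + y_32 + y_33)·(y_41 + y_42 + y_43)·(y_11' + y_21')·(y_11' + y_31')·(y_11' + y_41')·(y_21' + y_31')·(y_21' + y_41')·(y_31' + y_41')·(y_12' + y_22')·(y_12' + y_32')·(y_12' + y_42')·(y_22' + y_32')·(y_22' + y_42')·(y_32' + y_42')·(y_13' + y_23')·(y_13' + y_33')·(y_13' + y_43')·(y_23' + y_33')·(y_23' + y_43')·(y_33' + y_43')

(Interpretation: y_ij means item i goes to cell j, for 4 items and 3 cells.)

Suppose y_11 = 0.
Suppose y_12 = 1.
Unit clause (y_22') forces y_22 = 0.
Unit clause (y_32') forces y_32 = 0.
Unit clause (y_42') forces y_42 = 0.
Suppose y_21 = 1.
Unit clause (y_31') forces y_31 = 0.
Unit clause (y_33) forces y_33 = 1.
Unit clause (y_41') forces y_41 = 0.
Unit clause (y_43) forces y_43 = 1.
That conflicts with the unit clause (y_43').
Backtrack on y_21: now try y_21 = 0.
Unit clause (y_23) forces y_23 = 1.
Unit clause (y_13') forces y_13 = 0.
Unit clause (y_33') forces y_33 = 0.
Unit clause (y_31) forces y_31 = 1.
Unit clause (y_41') forces y_41 = 0.
Unit clause (y_43) forces y_43 = 1.
That conflicts with the unit clause (y_43').
Both values of y_21 lead to a conflict.
Backtrack on y_12: now try y_12 = 0.
Unit clause (y_13) forces y_13 = 1.
Unit clause (y_23') forces y_23 = 0.
Unit clause (y_33') forces y_33 = 0.
Unit clause (y_43') forces y_43 = 0.
Suppose y_21 = 1.
Unit clause (y_31') forces y_31 = 0.
Unit clause (y_32) forces y_32 = 1.
Unit clause (y_41') forces y_41 = 0.
Unit clause (y_42) forces y_42 = 1.
That conflicts with the unit clause (y_42').
Backtrack on y_21: now try y_21 = 0.
Unit clause (y_22) forces y_22 = 1.
Unit clause (y_32') forces y_32 = 0.
Unit clause (y_31) forces y_31 = 1.
Unit clause (y_41') forces y_41 = 0.
Unit clause (y_42) forces y_42 = 1.
That conflicts with the unit clause (y_42').
Both values of y_21 lead to a conflict.
Both values of y_12 lead to a conflict.
Backtrack on y_11: now try y_11 = 1.
Unit clause (y_21') forces y_21 = 0.
Unit clause (y_31') forces y_31 = 0.
Unit clause (y_41') forces y_41 = 0.
Suppose y_22 = 1.
Unit clause (y_12') forces y_12 = 0.
Unit clause (y_32') forces y_32 = 0.
Unit clause (y_33) forces y_33 = 1.
Unit clause (y_42') forces y_42 = 0.
Unit clause (y_43) forces y_43 = 1.
That conflicts with the unit clause (y_43').
Backtrack on y_22: now try y_22 = 0.
Unit clause (y_23) forces y_23 = 1.
Unit clause (y_13') forces y_13 = 0.
Unit clause (y_33') forces y_33 = 0.
Unit clause (y_32) forces y_32 = 1.
Unit clause (y_12') forces y_12 = 0.
Unit clause (y_42') forces y_42 = 0.
Unit clause (y_43) forces y_43 = 1.
That conflicts with the unit clause (y_43').
Both values of y_22 lead to a conflict.
Both values of y_11 lead to a conflict.
No assignment satisfies every clause.

Unsatisfiable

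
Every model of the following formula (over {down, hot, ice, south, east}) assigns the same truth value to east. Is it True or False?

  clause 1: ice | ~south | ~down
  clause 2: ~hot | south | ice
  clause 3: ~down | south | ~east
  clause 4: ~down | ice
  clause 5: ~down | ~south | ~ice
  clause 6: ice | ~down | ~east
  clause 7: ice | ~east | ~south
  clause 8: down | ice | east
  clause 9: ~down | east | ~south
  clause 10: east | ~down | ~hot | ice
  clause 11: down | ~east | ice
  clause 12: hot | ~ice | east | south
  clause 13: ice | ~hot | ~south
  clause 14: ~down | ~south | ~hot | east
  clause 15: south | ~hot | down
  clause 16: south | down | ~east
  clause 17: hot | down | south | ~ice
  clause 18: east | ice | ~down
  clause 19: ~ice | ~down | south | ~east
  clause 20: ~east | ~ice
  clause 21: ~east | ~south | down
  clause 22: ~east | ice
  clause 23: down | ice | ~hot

False

Suppose east = 1.
(~ice) alone gives ice = 0.
But (ice) is also a unit clause — contradiction.
So every satisfying assignment has east = False.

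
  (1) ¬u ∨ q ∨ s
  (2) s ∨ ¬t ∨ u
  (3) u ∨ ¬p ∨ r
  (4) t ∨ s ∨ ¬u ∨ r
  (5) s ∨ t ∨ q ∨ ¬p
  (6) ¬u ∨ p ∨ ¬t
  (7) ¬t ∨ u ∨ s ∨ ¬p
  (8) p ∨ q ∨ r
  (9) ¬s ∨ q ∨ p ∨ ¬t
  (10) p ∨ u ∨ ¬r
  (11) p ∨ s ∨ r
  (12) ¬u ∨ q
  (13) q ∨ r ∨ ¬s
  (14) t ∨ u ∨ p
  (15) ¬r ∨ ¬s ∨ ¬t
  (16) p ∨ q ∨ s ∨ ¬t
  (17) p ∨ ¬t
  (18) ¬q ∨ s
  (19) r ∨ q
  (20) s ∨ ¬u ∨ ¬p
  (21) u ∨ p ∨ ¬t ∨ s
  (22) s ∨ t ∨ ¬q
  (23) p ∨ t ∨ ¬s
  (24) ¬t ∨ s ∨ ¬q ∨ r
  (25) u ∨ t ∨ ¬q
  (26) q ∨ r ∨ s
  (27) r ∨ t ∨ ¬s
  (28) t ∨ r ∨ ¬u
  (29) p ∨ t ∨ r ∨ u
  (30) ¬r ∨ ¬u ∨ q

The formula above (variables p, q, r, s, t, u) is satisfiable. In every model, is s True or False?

Suppose s = False.
From the singleton clause (¬q), q = False.
From the singleton clause (¬u), u = False.
From the singleton clause (¬t), t = False.
From the singleton clause (¬p), p = False.
That conflicts with the unit clause (p).
So every satisfying assignment has s = True.

True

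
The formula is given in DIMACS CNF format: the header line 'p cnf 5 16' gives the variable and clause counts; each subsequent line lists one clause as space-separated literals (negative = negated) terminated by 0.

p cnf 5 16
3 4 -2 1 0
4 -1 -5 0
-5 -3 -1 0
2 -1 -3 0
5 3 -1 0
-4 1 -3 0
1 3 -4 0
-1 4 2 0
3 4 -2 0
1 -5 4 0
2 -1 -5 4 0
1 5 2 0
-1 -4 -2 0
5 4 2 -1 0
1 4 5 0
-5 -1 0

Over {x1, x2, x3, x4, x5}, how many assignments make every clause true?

1

There are 2^5 = 32 truth assignments over (x1, x2, x3, x4, x5).
Split on x4. With x4 = True, the clauses containing x4 are satisfied and ¬x4 drops from the rest; 0 of the 2^4 = 16 assignments to the other variables satisfy what remains.
With x4 = False, by the same count on the reduced clause set, 1 assignment works.
Total: 0 + 1 = 1.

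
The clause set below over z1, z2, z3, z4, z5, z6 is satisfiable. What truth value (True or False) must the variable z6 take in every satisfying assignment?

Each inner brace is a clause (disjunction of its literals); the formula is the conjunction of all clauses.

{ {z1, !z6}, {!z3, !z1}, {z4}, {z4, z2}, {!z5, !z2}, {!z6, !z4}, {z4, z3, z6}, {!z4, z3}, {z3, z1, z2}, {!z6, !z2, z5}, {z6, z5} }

False

Suppose z6 = true.
From the singleton clause (z1), z1 = true.
From the singleton clause (!z3), z3 = false.
From the singleton clause (z4), z4 = true.
But (!z4) is also a unit clause — contradiction.
So every satisfying assignment has z6 = False.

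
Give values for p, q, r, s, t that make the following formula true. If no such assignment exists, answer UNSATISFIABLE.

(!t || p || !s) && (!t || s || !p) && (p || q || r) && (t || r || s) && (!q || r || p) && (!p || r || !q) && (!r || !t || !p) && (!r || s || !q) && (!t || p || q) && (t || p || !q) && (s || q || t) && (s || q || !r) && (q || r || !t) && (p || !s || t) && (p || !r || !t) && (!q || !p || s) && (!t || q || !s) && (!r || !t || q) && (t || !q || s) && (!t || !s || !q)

p: true, q: false, r: false, s: true, t: false

Branch on t: set t = false.
Branch on r: set r = false.
Unit clause (s) forces s = true.
Unit clause (p) forces p = true.
Unit clause (!q) forces q = false.
All clauses are satisfied.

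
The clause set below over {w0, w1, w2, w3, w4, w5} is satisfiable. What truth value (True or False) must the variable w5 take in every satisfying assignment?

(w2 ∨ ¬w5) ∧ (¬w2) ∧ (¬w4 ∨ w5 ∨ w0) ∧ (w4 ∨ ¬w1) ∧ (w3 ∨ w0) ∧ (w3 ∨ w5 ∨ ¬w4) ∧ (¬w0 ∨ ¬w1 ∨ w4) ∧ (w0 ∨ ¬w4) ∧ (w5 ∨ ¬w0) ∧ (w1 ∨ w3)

Suppose w5 = True.
Unit clause (w2) forces w2 = True.
That conflicts with the unit clause (¬w2).
So every satisfying assignment has w5 = False.

False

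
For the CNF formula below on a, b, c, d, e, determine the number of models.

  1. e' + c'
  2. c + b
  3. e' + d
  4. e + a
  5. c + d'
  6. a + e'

There are 2^5 = 32 truth assignments over (a, b, c, d, e).
Split on b. With b = 1, the clauses containing b are satisfied and b' drops from the rest; 3 of the 2^4 = 16 assignments to the other variables satisfy what remains.
With b = 0, by the same count on the reduced clause set, 2 assignments work.
(One model: a=T, b=F, c=T, d=F, e=F.)
Total: 3 + 2 = 5.

5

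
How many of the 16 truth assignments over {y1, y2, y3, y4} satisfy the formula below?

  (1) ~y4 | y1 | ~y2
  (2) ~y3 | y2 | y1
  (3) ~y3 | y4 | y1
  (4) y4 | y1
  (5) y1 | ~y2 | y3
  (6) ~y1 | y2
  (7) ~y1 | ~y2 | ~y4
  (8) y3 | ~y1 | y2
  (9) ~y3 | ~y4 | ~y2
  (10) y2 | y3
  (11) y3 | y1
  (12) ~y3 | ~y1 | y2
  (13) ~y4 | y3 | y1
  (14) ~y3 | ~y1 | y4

There are 2^4 = 16 truth assignments over (y1, y2, y3, y4).
Check each against the 14 clauses (columns in the order y1, y2, y3, y4):
  F F F F  ✗ fails (y4 | y1)
  F F F T  ✗ fails (y2 | y3)
  F F T F  ✗ fails (~y3 | y2 | y1)
  F F T T  ✗ fails (~y3 | y2 | y1)
  F T F F  ✗ fails (y4 | y1)
  F T F T  ✗ fails (~y4 | y1 | ~y2)
  F T T F  ✗ fails (~y3 | y4 | y1)
  F T T T  ✗ fails (~y4 | y1 | ~y2)
  T F F F  ✗ fails (~y1 | y2)
  T F F T  ✗ fails (~y1 | y2)
  T F T F  ✗ fails (~y1 | y2)
  T F T T  ✗ fails (~y1 | y2)
  T T F F  ✓ satisfies all
  T T F T  ✗ fails (~y1 | ~y2 | ~y4)
  T T T F  ✗ fails (~y3 | ~y1 | y4)
  T T T T  ✗ fails (~y1 | ~y2 | ~y4)
1 of the 16 rows is a model.

1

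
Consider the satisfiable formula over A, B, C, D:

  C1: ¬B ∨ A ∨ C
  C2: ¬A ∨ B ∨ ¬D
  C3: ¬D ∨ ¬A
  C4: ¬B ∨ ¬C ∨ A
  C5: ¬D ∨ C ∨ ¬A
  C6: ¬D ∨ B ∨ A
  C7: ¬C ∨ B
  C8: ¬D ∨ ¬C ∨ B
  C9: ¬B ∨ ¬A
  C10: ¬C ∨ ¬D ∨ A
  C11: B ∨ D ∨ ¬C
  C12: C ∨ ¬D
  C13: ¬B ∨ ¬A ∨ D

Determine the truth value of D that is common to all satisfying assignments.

Suppose D = True.
From the singleton clause (¬A), A = False.
From the singleton clause (B), B = True.
From the singleton clause (C), C = True.
But (¬C) is also a unit clause — contradiction.
So every satisfying assignment has D = False.

False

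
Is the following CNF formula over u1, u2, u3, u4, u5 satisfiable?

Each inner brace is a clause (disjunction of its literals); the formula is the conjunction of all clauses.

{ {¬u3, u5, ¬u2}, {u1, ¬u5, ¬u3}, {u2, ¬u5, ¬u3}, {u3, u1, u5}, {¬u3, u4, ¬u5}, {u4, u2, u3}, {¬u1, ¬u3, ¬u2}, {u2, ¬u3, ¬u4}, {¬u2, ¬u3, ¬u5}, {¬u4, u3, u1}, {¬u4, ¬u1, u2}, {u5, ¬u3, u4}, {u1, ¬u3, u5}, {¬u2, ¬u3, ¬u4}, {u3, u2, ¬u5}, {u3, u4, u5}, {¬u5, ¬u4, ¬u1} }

Branch on u3: set u3 = False.
Branch on u1: set u1 = False.
Unit clause (u5) forces u5 = True.
Unit clause (¬u4) forces u4 = False.
Unit clause (u2) forces u2 = True.
This assignment satisfies each clause.
A satisfying assignment: u1: False,  u2: True,  u3: False,  u4: False,  u5: True.

Satisfiable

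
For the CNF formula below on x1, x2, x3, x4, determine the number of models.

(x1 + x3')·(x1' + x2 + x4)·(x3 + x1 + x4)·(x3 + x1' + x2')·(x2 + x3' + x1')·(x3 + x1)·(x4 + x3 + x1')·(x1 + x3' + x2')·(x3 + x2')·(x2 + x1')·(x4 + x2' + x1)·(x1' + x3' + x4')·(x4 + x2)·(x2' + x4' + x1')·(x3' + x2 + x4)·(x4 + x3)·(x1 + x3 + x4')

There are 2^4 = 16 truth assignments over (x1, x2, x3, x4).
Check each against the 17 clauses (columns in the order x1, x2, x3, x4):
  F F F F  ✗ fails (x3 + x1 + x4)
  F F F T  ✗ fails (x3 + x1)
  F F T F  ✗ fails (x1 + x3')
  F F T T  ✗ fails (x1 + x3')
  F T F F  ✗ fails (x3 + x1 + x4)
  F T F T  ✗ fails (x3 + x1)
  F T T F  ✗ fails (x1 + x3')
  F T T T  ✗ fails (x1 + x3')
  T F F F  ✗ fails (x1' + x2 + x4)
  T F F T  ✗ fails (x2 + x1')
  T F T F  ✗ fails (x1' + x2 + x4)
  T F T T  ✗ fails (x2 + x3' + x1')
  T T F F  ✗ fails (x3 + x1' + x2')
  T T F T  ✗ fails (x3 + x1' + x2')
  T T T F  ✓ satisfies all
  T T T T  ✗ fails (x1' + x3' + x4')
1 of the 16 rows is a model.

1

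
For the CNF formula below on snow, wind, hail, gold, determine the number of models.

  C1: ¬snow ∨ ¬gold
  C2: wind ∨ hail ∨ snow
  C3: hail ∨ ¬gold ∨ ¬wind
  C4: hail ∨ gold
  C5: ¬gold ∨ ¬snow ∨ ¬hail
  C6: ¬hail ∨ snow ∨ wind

4

There are 2^4 = 16 truth assignments over (snow, wind, hail, gold).
Check each against the 6 clauses (columns in the order snow, wind, hail, gold):
  F F F F  ✗ fails (wind ∨ hail ∨ snow)
  F F F T  ✗ fails (wind ∨ hail ∨ snow)
  F F T F  ✗ fails (¬hail ∨ snow ∨ wind)
  F F T T  ✗ fails (¬hail ∨ snow ∨ wind)
  F T F F  ✗ fails (hail ∨ gold)
  F T F T  ✗ fails (hail ∨ ¬gold ∨ ¬wind)
  F T T F  ✓ satisfies all
  F T T T  ✓ satisfies all
  T F F F  ✗ fails (hail ∨ gold)
  T F F T  ✗ fails (¬snow ∨ ¬gold)
  T F T F  ✓ satisfies all
  T F T T  ✗ fails (¬snow ∨ ¬gold)
  T T F F  ✗ fails (hail ∨ gold)
  T T F T  ✗ fails (¬snow ∨ ¬gold)
  T T T F  ✓ satisfies all
  T T T T  ✗ fails (¬snow ∨ ¬gold)
4 of the 16 rows are models.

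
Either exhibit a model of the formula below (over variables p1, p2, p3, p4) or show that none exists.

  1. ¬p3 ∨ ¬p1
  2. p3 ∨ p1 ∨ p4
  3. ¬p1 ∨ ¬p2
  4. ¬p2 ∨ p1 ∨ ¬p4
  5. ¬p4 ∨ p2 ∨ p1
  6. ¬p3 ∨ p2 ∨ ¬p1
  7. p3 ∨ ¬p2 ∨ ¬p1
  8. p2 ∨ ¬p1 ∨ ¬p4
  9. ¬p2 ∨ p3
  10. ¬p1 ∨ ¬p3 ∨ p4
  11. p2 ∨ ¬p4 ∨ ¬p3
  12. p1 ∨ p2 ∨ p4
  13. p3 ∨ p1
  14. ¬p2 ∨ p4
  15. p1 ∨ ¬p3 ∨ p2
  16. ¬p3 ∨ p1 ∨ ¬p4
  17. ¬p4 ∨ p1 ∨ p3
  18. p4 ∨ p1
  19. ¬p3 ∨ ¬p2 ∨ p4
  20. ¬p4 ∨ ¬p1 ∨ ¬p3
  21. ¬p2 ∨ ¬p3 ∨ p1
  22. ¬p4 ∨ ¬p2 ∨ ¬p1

p1=True, p2=False, p3=False, p4=False

Suppose p3 = False.
The clause (¬p2) is unit, so p2 = False.
The clause (p1) is unit, so p1 = True.
The clause (¬p4) is unit, so p4 = False.
Every clause now holds.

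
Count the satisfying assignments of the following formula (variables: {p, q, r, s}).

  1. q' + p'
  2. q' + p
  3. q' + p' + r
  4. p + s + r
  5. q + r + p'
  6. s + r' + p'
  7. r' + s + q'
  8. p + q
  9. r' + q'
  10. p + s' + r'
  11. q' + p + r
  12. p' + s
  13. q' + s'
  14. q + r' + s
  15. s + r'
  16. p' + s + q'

There are 2^4 = 16 truth assignments over (p, q, r, s).
Check each against the 16 clauses (columns in the order p, q, r, s):
  F F F F  ✗ fails (p + s + r)
  F F F T  ✗ fails (p + q)
  F F T F  ✗ fails (p + q)
  F F T T  ✗ fails (p + q)
  F T F F  ✗ fails (q' + p)
  F T F T  ✗ fails (q' + p)
  F T T F  ✗ fails (q' + p)
  F T T T  ✗ fails (q' + p)
  T F F F  ✗ fails (q + r + p')
  T F F T  ✗ fails (q + r + p')
  T F T F  ✗ fails (s + r' + p')
  T F T T  ✓ satisfies all
  T T F F  ✗ fails (q' + p')
  T T F T  ✗ fails (q' + p')
  T T T F  ✗ fails (q' + p')
  T T T T  ✗ fails (q' + p')
1 of the 16 rows is a model.

1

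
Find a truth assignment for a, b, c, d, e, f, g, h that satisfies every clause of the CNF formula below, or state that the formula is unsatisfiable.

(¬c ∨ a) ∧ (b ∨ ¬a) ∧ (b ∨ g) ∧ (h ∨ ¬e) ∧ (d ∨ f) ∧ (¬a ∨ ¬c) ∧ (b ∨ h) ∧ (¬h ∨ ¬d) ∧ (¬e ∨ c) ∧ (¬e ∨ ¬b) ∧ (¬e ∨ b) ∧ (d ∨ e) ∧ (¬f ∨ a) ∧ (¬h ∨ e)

a: True; b: True; c: False; d: True; e: False; f: True; g: False; h: False

Case c = False:
(¬e) alone gives e = False.
(d) alone gives d = True.
(¬h) alone gives h = False.
(b) alone gives b = True.
Case f = True:
(a) alone gives a = True.
No clause remains; g is free.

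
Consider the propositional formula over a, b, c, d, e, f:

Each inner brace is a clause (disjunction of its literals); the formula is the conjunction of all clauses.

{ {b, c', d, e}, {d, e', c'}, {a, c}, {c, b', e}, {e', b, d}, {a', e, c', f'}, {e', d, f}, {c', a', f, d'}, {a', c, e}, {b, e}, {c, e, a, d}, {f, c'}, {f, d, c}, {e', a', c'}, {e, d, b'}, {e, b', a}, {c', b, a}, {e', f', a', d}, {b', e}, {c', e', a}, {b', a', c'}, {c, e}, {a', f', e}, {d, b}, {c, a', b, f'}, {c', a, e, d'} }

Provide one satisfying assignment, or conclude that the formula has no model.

a=1,  b=0,  c=0,  d=1,  e=1,  f=0

Branch on a: set a = 1.
Branch on c: set c = 0.
(e) alone gives e = 1.
Branch on b: set b = 0.
(d) alone gives d = 1.
(f') alone gives f = 0.
Every clause now holds.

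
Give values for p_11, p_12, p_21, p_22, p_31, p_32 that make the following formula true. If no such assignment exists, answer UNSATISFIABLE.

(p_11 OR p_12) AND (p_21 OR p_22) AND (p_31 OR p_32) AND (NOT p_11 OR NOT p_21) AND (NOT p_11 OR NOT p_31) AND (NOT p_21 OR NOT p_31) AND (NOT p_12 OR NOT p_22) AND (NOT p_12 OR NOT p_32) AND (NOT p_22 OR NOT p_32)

UNSATISFIABLE

Suppose p_11 = true.
The clause (NOT p_21) is unit, so p_21 = false.
The clause (p_22) is unit, so p_22 = true.
The clause (NOT p_31) is unit, so p_31 = false.
The clause (p_32) is unit, so p_32 = true.
Now (NOT p_32) is unsatisfied and unit — conflict.
Undo p_11 and try p_11 = false.
The clause (p_12) is unit, so p_12 = true.
The clause (NOT p_22) is unit, so p_22 = false.
The clause (p_21) is unit, so p_21 = true.
The clause (NOT p_31) is unit, so p_31 = false.
The clause (p_32) is unit, so p_32 = true.
Now (NOT p_32) is unsatisfied and unit — conflict.
Both values of p_11 lead to a conflict.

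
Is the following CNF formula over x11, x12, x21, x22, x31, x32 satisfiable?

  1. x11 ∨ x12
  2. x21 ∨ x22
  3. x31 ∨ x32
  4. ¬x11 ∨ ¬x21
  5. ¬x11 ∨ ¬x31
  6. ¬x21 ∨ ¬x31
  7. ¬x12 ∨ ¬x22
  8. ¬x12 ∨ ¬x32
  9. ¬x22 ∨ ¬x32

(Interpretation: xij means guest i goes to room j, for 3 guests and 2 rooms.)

No, unsatisfiable

Case x11 = True:
From the singleton clause (¬x21), x21 = False.
From the singleton clause (x22), x22 = True.
From the singleton clause (¬x31), x31 = False.
From the singleton clause (x32), x32 = True.
That conflicts with the unit clause (¬x32).
That branch fails; take x11 = False instead.
From the singleton clause (x12), x12 = True.
From the singleton clause (¬x22), x22 = False.
From the singleton clause (x21), x21 = True.
From the singleton clause (¬x31), x31 = False.
From the singleton clause (x32), x32 = True.
That conflicts with the unit clause (¬x32).
Either choice for x11 ends in contradiction.
No assignment satisfies every clause.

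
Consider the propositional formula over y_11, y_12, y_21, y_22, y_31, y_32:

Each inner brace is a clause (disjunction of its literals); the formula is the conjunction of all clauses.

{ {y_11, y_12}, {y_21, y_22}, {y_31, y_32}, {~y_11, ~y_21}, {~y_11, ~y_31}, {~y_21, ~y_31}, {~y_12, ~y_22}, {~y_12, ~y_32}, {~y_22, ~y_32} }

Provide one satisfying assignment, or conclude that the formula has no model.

UNSATISFIABLE

Try y_11 = 1.
The clause (~y_21) is unit, so y_21 = 0.
The clause (y_22) is unit, so y_22 = 1.
The clause (~y_31) is unit, so y_31 = 0.
The clause (y_32) is unit, so y_32 = 1.
But (~y_32) is also a unit clause — contradiction.
Undo y_11 and try y_11 = 0.
The clause (y_12) is unit, so y_12 = 1.
The clause (~y_22) is unit, so y_22 = 0.
The clause (y_21) is unit, so y_21 = 1.
The clause (~y_31) is unit, so y_31 = 0.
The clause (y_32) is unit, so y_32 = 1.
But (~y_32) is also a unit clause — contradiction.
Both values of y_11 lead to a conflict.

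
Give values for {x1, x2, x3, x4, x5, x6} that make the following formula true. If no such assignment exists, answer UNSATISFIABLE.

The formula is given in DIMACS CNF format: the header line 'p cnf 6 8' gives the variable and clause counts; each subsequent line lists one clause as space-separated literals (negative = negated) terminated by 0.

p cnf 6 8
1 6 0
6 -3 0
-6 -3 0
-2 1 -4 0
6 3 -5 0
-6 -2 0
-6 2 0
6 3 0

Suppose x1 = True.
Suppose x6 = True.
The clause (¬x3) is unit, so x3 = False.
The clause (¬x2) is unit, so x2 = False.
But (x2) is also a unit clause — contradiction.
Undo x6 and try x6 = False.
The clause (¬x3) is unit, so x3 = False.
But (x3) is also a unit clause — contradiction.
Both values of x6 lead to a conflict.
Undo x1 and try x1 = False.
The clause (x6) is unit, so x6 = True.
The clause (¬x3) is unit, so x3 = False.
The clause (¬x2) is unit, so x2 = False.
But (x2) is also a unit clause — contradiction.
Both values of x1 lead to a conflict.

UNSATISFIABLE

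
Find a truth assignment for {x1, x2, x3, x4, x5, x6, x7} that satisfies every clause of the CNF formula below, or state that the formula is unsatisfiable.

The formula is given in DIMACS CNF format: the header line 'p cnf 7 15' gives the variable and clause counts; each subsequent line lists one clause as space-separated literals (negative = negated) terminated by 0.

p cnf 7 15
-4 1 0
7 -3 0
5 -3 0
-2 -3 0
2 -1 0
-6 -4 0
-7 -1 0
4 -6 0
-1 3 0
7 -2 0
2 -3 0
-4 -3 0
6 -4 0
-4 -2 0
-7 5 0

x1 ↦ False,  x2 ↦ False,  x3 ↦ False,  x4 ↦ False,  x5 ↦ True,  x6 ↦ False,  x7 ↦ True

Suppose x4 = False.
From the singleton clause (¬x6), x6 = False.
Suppose x7 = True.
From the singleton clause (¬x1), x1 = False.
From the singleton clause (x5), x5 = True.
Suppose x2 = False.
From the singleton clause (¬x3), x3 = False.
All clauses are satisfied.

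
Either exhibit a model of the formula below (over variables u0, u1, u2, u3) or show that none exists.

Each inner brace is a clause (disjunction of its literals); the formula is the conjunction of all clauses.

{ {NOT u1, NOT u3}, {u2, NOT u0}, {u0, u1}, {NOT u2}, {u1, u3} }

u0 ↦ false, u1 ↦ true, u2 ↦ false, u3 ↦ false

Unit clause (NOT u2) forces u2 = false.
Unit clause (NOT u0) forces u0 = false.
Unit clause (u1) forces u1 = true.
Unit clause (NOT u3) forces u3 = false.
This assignment satisfies each clause.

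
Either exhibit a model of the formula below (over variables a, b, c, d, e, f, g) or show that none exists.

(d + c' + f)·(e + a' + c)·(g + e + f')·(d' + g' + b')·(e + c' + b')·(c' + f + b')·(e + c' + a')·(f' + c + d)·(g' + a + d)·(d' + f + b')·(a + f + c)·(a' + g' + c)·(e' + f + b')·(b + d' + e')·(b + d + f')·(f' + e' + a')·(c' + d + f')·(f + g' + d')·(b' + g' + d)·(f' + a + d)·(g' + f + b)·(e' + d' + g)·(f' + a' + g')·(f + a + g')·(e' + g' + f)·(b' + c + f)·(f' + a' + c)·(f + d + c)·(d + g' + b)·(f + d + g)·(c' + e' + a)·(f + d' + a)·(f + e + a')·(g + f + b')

Branch on d: set d = 1.
Branch on g: set g = 1.
Unit clause (b') forces b = 0.
Unit clause (e') forces e = 0.
Unit clause (f) forces f = 1.
Unit clause (a') forces a = 0.
No clause remains; c is free.

a=0; b=0; c=0; d=1; e=0; f=1; g=1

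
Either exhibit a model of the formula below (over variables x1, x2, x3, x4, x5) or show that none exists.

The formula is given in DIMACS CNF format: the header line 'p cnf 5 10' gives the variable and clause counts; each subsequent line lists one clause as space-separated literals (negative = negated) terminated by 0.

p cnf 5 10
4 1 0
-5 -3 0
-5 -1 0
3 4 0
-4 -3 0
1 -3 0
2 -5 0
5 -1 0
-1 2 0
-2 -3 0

x1=False,  x2=True,  x3=False,  x4=True,  x5=True

Branch on x4: set x4 = True.
From the singleton clause (¬x3), x3 = False.
Branch on x5: set x5 = True.
From the singleton clause (¬x1), x1 = False.
From the singleton clause (x2), x2 = True.
All clauses are satisfied.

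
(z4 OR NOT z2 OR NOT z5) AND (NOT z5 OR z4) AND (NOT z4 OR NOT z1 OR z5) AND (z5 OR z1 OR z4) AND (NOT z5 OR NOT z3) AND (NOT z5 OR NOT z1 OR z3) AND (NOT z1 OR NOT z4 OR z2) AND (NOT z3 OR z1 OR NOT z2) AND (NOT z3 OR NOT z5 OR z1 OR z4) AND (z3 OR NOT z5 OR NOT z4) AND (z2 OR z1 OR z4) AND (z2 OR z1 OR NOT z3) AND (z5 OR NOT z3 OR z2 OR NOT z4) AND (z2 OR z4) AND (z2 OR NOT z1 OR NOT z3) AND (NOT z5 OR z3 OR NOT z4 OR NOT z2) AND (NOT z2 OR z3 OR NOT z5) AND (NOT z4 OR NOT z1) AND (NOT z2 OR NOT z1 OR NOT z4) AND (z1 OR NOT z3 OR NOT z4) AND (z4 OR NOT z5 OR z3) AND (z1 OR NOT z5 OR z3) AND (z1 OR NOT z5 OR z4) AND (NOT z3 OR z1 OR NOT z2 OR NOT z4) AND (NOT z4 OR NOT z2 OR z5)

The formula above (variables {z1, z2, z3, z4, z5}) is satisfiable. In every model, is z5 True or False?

False

Suppose z5 = true.
The clause (z4) is unit, so z4 = true.
The clause (NOT z3) is unit, so z3 = false.
But (z3) is also a unit clause — contradiction.
So every satisfying assignment has z5 = False.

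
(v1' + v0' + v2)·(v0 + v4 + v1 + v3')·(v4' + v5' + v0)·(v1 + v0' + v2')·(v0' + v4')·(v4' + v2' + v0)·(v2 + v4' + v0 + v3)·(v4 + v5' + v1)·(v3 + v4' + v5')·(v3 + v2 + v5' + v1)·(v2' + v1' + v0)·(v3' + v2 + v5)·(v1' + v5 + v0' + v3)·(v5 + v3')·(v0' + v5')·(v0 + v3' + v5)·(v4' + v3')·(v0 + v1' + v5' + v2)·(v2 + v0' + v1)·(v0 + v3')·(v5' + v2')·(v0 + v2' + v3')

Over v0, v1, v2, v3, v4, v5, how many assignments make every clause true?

There are 2^6 = 64 truth assignments over (v0, v1, v2, v3, v4, v5).
Split on v3. With v3 = 1, the clauses containing v3 are satisfied and v3' drops from the rest; 0 of the 2^5 = 32 assignments to the other variables satisfy what remains.
With v3 = 0, by the same count on the reduced clause set, 3 assignments work.
Total: 0 + 3 = 3.

3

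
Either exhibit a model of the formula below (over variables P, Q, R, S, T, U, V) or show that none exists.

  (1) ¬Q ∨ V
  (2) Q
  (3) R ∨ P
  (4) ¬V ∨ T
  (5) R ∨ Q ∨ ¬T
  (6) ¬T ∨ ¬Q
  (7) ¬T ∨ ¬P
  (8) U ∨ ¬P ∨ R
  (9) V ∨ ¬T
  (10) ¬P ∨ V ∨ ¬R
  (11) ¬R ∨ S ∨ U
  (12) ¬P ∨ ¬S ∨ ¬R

From the singleton clause (Q), Q = True.
From the singleton clause (V), V = True.
From the singleton clause (T), T = True.
Now (¬T) is unsatisfied and unit — conflict.

UNSATISFIABLE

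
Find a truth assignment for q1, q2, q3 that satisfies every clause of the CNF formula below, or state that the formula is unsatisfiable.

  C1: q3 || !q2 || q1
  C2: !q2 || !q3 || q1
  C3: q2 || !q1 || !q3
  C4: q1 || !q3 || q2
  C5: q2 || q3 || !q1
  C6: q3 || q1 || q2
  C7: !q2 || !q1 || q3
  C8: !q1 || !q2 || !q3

UNSATISFIABLE

Try q3 = true.
Try q2 = false.
The clause (!q1) is unit, so q1 = false.
But (q1) is also a unit clause — contradiction.
Undo q2 and try q2 = true.
The clause (q1) is unit, so q1 = true.
But (!q1) is also a unit clause — contradiction.
Either choice for q2 ends in contradiction.
Undo q3 and try q3 = false.
Try q2 = false.
The clause (!q1) is unit, so q1 = false.
But (q1) is also a unit clause — contradiction.
Undo q2 and try q2 = true.
The clause (q1) is unit, so q1 = true.
But (!q1) is also a unit clause — contradiction.
Either choice for q2 ends in contradiction.
Either choice for q3 ends in contradiction.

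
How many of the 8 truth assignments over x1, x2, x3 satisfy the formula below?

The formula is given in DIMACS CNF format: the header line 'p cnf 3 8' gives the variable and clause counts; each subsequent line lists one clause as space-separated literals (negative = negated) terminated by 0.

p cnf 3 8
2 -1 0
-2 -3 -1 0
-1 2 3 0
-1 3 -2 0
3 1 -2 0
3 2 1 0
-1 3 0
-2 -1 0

There are 2^3 = 8 truth assignments over (x1, x2, x3).
Split on x2. With x2 = True, the clauses containing x2 are satisfied and ¬x2 drops from the rest; 1 of the 2^2 = 4 assignments to the other variables satisfy what remains.
With x2 = False, by the same count on the reduced clause set, 1 assignment works.
(One model: x1=F, x2=F, x3=T.)
Total: 1 + 1 = 2.

2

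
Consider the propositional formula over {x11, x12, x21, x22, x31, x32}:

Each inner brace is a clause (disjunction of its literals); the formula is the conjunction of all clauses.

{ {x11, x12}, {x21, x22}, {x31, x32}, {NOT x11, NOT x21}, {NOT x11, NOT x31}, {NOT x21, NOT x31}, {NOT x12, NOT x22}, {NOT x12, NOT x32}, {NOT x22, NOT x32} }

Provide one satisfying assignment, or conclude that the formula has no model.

Suppose x11 = true.
Unit clause (NOT x21) forces x21 = false.
Unit clause (x22) forces x22 = true.
Unit clause (NOT x31) forces x31 = false.
Unit clause (x32) forces x32 = true.
Now (NOT x32) is unsatisfied and unit — conflict.
So x11 must be the other value — set x11 = false.
Unit clause (x12) forces x12 = true.
Unit clause (NOT x22) forces x22 = false.
Unit clause (x21) forces x21 = true.
Unit clause (NOT x31) forces x31 = false.
Unit clause (x32) forces x32 = true.
Now (NOT x32) is unsatisfied and unit — conflict.
Either choice for x11 ends in contradiction.

UNSATISFIABLE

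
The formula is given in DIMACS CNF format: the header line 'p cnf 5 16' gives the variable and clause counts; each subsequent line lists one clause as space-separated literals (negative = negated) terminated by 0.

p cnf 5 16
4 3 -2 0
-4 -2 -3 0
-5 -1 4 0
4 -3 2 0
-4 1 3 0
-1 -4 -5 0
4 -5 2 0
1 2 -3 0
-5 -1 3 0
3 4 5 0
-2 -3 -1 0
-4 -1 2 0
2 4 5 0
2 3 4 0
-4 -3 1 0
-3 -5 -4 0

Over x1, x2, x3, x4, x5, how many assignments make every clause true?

3

There are 2^5 = 32 truth assignments over (x1, x2, x3, x4, x5).
Split on x4. With x4 = True, the clauses containing x4 are satisfied and ¬x4 drops from the rest; 1 of the 2^4 = 16 assignments to the other variables satisfy what remains.
With x4 = False, by the same count on the reduced clause set, 2 assignments work.
(One model: x1=F, x2=T, x3=T, x4=F, x5=F.)
Total: 1 + 2 = 3.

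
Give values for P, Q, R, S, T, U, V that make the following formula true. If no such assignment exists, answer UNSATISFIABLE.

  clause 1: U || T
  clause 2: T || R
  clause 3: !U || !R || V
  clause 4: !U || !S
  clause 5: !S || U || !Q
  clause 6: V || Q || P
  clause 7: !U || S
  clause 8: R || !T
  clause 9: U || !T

Try U = true.
The clause (!S) is unit, so S = false.
That conflicts with the unit clause (S).
That branch fails; take U = false instead.
The clause (T) is unit, so T = true.
That conflicts with the unit clause (!T).
Neither U = true nor U = false works.

UNSATISFIABLE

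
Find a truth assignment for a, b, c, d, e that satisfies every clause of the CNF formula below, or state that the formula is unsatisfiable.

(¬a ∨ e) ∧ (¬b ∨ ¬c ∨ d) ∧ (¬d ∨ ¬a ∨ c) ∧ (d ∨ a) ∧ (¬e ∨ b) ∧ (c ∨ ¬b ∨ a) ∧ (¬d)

a=True, b=True, c=False, d=False, e=True

Unit clause (¬d) forces d = False.
Unit clause (a) forces a = True.
Unit clause (e) forces e = True.
Unit clause (b) forces b = True.
Unit clause (¬c) forces c = False.
This assignment satisfies each clause.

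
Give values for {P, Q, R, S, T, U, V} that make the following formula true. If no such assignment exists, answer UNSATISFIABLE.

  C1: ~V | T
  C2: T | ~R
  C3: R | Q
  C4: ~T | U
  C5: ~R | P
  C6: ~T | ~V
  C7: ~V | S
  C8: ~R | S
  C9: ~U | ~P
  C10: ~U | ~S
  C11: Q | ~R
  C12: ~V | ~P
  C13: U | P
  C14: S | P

P ↦ 1,  Q ↦ 1,  R ↦ 0,  S ↦ 0,  T ↦ 0,  U ↦ 0,  V ↦ 0

Branch on V: set V = 0.
Branch on T: set T = 0.
Unit clause (~R) forces R = 0.
Unit clause (Q) forces Q = 1.
Branch on U: set U = 0.
Unit clause (P) forces P = 1.
All clauses hold; S can take either value.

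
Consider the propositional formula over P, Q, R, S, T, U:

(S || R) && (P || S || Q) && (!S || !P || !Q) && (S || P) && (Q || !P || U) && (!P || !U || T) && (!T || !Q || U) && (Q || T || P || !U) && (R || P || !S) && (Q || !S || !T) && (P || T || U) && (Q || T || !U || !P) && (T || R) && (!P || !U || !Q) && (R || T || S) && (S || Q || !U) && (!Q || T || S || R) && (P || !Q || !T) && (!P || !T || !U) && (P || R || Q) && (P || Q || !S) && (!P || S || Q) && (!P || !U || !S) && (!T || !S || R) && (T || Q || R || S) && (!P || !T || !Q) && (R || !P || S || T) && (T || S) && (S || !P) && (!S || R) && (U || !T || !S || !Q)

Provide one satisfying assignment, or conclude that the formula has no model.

P ↦ false, Q ↦ true, R ↦ true, S ↦ true, T ↦ false, U ↦ true

Case S = true:
(R) alone gives R = true.
Case P = false:
(Q) alone gives Q = true.
(!T) alone gives T = false.
(U) alone gives U = true.
This assignment satisfies each clause.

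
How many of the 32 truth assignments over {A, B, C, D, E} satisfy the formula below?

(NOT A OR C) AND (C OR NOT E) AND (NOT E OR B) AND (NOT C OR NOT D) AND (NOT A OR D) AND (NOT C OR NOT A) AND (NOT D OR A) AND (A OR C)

3

There are 2^5 = 32 truth assignments over (A, B, C, D, E).
Split on C. With C = true, the clauses containing C are satisfied and NOT C drops from the rest; 3 of the 2^4 = 16 assignments to the other variables satisfy what remains.
With C = false, by the same count on the reduced clause set, 0 assignments work.
Total: 3 + 0 = 3.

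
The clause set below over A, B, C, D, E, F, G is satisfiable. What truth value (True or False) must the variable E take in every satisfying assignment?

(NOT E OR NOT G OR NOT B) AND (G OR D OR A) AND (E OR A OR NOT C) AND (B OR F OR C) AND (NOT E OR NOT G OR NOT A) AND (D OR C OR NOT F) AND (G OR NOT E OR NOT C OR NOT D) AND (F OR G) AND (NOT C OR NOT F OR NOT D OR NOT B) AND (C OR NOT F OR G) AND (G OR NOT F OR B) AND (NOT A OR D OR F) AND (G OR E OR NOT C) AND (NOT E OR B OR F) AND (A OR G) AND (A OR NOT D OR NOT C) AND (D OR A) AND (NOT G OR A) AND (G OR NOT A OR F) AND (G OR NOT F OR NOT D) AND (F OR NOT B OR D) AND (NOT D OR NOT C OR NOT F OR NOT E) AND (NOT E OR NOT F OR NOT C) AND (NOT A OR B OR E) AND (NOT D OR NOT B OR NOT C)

Suppose E = true.
Try G = false.
(F) alone gives F = true.
(C) alone gives C = true.
That conflicts with the unit clause (NOT C).
Backtrack on G: now try G = true.
(NOT B) alone gives B = false.
(NOT A) alone gives A = false.
That conflicts with the unit clause (A).
Neither G = true nor G = false works.
So every satisfying assignment has E = False.

False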